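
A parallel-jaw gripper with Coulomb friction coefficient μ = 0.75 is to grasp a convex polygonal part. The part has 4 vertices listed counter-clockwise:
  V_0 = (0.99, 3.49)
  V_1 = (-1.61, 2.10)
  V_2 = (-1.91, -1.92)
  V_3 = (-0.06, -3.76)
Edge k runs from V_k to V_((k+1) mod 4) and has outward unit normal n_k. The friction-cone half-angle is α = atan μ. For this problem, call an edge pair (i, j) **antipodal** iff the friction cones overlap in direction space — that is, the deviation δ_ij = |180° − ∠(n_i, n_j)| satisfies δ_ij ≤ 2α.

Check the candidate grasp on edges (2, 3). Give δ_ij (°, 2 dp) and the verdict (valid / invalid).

δ = 53.40°, valid

α = atan 0.75 = 36.87°;  2α = 73.74°
edge 2: e_2 = (+1.85, -1.84);  n_2 = (-0.7052, -0.7090)
edge 3: e_3 = (+1.05, +7.25);  n_3 = (+0.9897, -0.1433)
∠(n_2, n_3) = 126.60°
δ = |180° − 126.60°| = 53.40°
53.40° ≤ 2α = 73.74°  →  valid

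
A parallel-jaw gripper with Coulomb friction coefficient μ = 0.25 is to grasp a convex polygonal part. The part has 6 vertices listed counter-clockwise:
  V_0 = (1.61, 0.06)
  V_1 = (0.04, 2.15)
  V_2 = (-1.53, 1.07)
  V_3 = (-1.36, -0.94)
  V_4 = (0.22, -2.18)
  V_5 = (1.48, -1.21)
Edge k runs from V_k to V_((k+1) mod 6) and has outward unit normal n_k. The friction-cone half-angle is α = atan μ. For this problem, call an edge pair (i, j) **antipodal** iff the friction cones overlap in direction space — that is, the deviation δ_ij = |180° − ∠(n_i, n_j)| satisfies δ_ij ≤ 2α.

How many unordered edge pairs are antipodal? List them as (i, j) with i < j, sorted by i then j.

α = atan 0.25 = 14.04°;  2α = 28.07°
n_0 = (+0.7995, +0.6006)
n_1 = (-0.5668, +0.8239)
n_2 = (-0.9964, -0.0843)
n_3 = (-0.6174, -0.7867)
n_4 = (+0.6100, -0.7924)
n_5 = (+0.9948, -0.1018)
  (0,1): δ = 92.39°  ·
  (0,2): δ = 32.08°  ·
  (0,3): δ = 14.96°  ✓
  (0,4): δ = 90.68°  ·
  (0,5): δ = 137.24°  ·
  (1,2): δ = 119.69°  ·
  (1,3): δ = 72.65°  ·
  (1,4): δ = 3.07°  ✓
  (1,5): δ = 49.63°  ·
  (2,3): δ = 132.96°  ·
  (2,4): δ = 57.24°  ·
  (2,5): δ = 10.68°  ✓
  (3,4): δ = 104.28°  ·
  (3,5): δ = 57.72°  ·
  (4,5): δ = 133.44°  ·
antipodal pairs: 3

count = 3; pairs: (0,3), (1,4), (2,5)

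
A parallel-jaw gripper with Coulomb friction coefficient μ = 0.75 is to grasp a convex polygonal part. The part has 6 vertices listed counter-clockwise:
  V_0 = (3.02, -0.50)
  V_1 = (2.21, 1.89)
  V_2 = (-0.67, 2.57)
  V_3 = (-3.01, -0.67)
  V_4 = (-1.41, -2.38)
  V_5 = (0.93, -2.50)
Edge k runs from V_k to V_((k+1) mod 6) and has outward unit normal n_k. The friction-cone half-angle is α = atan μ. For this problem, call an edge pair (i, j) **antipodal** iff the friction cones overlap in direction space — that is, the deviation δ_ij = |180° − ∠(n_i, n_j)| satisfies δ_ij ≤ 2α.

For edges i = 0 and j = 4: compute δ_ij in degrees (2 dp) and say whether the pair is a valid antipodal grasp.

δ = 68.34°, valid

α = atan 0.75 = 36.87°;  2α = 73.74°
edge 0: e_0 = (-0.81, +2.39);  n_0 = (+0.9471, +0.3210)
edge 4: e_4 = (+2.34, -0.12);  n_4 = (-0.0512, -0.9987)
∠(n_0, n_4) = 111.66°
δ = |180° − 111.66°| = 68.34°
68.34° ≤ 2α = 73.74°  →  valid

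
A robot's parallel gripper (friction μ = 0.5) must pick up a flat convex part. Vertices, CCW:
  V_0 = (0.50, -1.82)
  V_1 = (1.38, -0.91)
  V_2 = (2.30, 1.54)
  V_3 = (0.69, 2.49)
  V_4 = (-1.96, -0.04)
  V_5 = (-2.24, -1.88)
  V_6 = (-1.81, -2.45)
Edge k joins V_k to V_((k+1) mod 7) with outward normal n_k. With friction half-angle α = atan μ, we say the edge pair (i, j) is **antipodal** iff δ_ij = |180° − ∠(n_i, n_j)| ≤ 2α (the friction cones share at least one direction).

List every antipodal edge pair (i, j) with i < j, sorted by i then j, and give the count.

α = atan 0.5 = 26.57°;  2α = 53.13°
n_0 = (+0.7189, -0.6952)
n_1 = (+0.9362, -0.3515)
n_2 = (+0.5082, +0.8612)
n_3 = (-0.6905, +0.7233)
n_4 = (-0.9886, +0.1504)
n_5 = (-0.7983, -0.6022)
n_6 = (+0.2631, -0.9648)
  (0,1): δ = 156.54°  ·
  (0,2): δ = 76.50°  ·
  (0,3): δ = 2.29°  ✓
  (0,4): δ = 35.39°  ✓
  (0,5): δ = 81.07°  ·
  (0,6): δ = 149.29°  ·
  (1,2): δ = 99.96°  ·
  (1,3): δ = 25.75°  ✓
  (1,4): δ = 11.93°  ✓
  (1,5): δ = 57.61°  ·
  (1,6): δ = 125.84°  ·
  (2,3): δ = 105.78°  ·
  (2,4): δ = 68.11°  ·
  (2,5): δ = 22.43°  ✓
  (2,6): δ = 45.80°  ✓
  (3,4): δ = 142.33°  ·
  (3,5): δ = 96.64°  ·
  (3,6): δ = 28.42°  ✓
  (4,5): δ = 134.32°  ·
  (4,6): δ = 66.09°  ·
  (5,6): δ = 111.78°  ·
antipodal pairs: 7

count = 7; pairs: (0,3), (0,4), (1,3), (1,4), (2,5), (2,6), (3,6)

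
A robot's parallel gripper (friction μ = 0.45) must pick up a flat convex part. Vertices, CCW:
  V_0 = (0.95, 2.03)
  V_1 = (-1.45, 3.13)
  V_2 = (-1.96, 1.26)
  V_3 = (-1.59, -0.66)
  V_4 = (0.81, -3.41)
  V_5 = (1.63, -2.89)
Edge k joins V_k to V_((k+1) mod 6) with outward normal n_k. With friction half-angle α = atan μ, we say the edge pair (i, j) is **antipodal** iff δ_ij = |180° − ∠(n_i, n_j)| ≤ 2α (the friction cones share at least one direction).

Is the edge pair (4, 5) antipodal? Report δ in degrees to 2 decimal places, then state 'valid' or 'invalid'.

δ = 114.51°, invalid

α = atan 0.45 = 24.23°;  2α = 48.46°
edge 4: e_4 = (+0.82, +0.52);  n_4 = (+0.5355, -0.8445)
edge 5: e_5 = (-0.68, +4.92);  n_5 = (+0.9906, +0.1369)
∠(n_4, n_5) = 65.49°
δ = |180° − 65.49°| = 114.51°
114.51° > 2α = 48.46°  →  invalid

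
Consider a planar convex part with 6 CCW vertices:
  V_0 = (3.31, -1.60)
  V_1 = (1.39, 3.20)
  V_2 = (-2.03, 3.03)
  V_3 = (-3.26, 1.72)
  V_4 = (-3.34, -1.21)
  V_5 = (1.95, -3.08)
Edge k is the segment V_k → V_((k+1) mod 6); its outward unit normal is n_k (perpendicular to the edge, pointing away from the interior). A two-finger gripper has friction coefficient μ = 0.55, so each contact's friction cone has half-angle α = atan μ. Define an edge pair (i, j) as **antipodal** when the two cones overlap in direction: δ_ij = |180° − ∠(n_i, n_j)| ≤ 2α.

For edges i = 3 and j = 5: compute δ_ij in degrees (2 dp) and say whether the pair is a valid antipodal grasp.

α = atan 0.55 = 28.81°;  2α = 57.62°
edge 3: e_3 = (-0.08, -2.93);  n_3 = (-0.9996, +0.0273)
edge 5: e_5 = (+1.36, +1.48);  n_5 = (+0.7363, -0.6766)
∠(n_3, n_5) = 138.98°
δ = |180° − 138.98°| = 41.02°
41.02° ≤ 2α = 57.62°  →  valid

δ = 41.02°, valid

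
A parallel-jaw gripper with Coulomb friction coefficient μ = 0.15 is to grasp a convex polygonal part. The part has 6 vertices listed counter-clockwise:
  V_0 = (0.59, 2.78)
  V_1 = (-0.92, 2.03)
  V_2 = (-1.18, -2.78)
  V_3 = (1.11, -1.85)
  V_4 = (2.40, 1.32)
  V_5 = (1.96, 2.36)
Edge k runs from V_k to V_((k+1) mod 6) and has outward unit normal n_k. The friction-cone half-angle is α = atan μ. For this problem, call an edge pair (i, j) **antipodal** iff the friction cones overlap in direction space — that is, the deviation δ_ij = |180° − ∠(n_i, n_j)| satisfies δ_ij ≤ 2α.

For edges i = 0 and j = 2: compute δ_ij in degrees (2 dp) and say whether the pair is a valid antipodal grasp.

δ = 4.31°, valid

α = atan 0.15 = 8.53°;  2α = 17.06°
edge 0: e_0 = (-1.51, -0.75);  n_0 = (-0.4448, +0.8956)
edge 2: e_2 = (+2.29, +0.93);  n_2 = (+0.3763, -0.9265)
∠(n_0, n_2) = 175.69°
δ = |180° − 175.69°| = 4.31°
4.31° ≤ 2α = 17.06°  →  valid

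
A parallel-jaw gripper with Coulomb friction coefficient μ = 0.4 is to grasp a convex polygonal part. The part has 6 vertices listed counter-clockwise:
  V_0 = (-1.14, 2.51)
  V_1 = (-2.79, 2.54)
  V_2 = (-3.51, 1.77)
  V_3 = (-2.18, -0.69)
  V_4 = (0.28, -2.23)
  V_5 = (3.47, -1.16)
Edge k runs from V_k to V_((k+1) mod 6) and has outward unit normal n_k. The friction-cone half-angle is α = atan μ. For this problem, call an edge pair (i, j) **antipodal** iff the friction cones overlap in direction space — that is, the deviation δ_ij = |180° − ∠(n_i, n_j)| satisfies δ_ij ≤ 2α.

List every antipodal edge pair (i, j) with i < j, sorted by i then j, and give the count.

count = 5; pairs: (0,3), (0,4), (1,4), (2,5), (3,5)

α = atan 0.4 = 21.80°;  2α = 43.60°
n_0 = (+0.0182, +0.9998)
n_1 = (-0.7304, +0.6830)
n_2 = (-0.8797, -0.4756)
n_3 = (-0.5306, -0.8476)
n_4 = (+0.3180, -0.9481)
n_5 = (+0.6228, +0.7824)
  (0,1): δ = 132.04°  ·
  (0,2): δ = 60.56°  ·
  (0,3): δ = 31.01°  ✓
  (0,4): δ = 19.58°  ✓
  (0,5): δ = 142.52°  ·
  (1,2): δ = 108.52°  ·
  (1,3): δ = 78.97°  ·
  (1,4): δ = 28.38°  ✓
  (1,5): δ = 94.55°  ·
  (2,3): δ = 150.45°  ·
  (2,4): δ = 99.86°  ·
  (2,5): δ = 23.08°  ✓
  (3,4): δ = 129.41°  ·
  (3,5): δ = 6.48°  ✓
  (4,5): δ = 57.07°  ·
antipodal pairs: 5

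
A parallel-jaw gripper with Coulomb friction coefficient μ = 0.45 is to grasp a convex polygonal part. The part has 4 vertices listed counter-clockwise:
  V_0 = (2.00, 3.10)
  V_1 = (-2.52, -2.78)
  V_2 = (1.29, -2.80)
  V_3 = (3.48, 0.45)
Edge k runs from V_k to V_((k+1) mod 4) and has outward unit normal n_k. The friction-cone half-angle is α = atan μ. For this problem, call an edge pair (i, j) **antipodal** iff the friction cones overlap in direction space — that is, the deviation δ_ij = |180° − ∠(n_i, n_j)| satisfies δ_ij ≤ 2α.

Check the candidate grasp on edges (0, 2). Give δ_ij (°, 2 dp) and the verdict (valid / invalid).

α = atan 0.45 = 24.23°;  2α = 48.46°
edge 0: e_0 = (-4.52, -5.88);  n_0 = (-0.7928, +0.6095)
edge 2: e_2 = (+2.19, +3.25);  n_2 = (+0.8293, -0.5588)
∠(n_0, n_2) = 176.42°
δ = |180° − 176.42°| = 3.58°
3.58° ≤ 2α = 48.46°  →  valid

δ = 3.58°, valid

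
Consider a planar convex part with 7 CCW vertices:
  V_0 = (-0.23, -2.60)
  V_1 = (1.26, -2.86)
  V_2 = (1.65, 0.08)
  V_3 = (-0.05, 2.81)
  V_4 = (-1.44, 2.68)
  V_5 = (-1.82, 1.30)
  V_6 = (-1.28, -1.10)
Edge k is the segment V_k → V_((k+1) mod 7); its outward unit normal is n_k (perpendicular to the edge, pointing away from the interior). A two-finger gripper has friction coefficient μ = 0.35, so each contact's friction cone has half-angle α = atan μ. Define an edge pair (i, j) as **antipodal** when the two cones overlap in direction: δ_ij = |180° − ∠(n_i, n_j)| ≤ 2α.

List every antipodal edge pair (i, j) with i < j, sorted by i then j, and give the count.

count = 5; pairs: (0,3), (1,4), (1,5), (2,5), (2,6)

α = atan 0.35 = 19.29°;  2α = 38.58°
n_0 = (-0.1719, -0.9851)
n_1 = (+0.9913, -0.1315)
n_2 = (+0.8489, +0.5286)
n_3 = (-0.0931, +0.9957)
n_4 = (-0.9641, +0.2655)
n_5 = (-0.9756, -0.2195)
n_6 = (-0.8192, -0.5735)
  (0,1): δ = 87.66°  ·
  (0,2): δ = 48.19°  ·
  (0,3): δ = 15.24°  ✓
  (0,4): δ = 84.50°  ·
  (0,5): δ = 112.58°  ·
  (0,6): δ = 134.89°  ·
  (1,2): δ = 140.53°  ·
  (1,3): δ = 77.10°  ·
  (1,4): δ = 7.84°  ✓
  (1,5): δ = 20.24°  ✓
  (1,6): δ = 42.55°  ·
  (2,3): δ = 116.57°  ·
  (2,4): δ = 47.31°  ·
  (2,5): δ = 19.23°  ✓
  (2,6): δ = 3.08°  ✓
  (3,4): δ = 110.74°  ·
  (3,5): δ = 82.66°  ·
  (3,6): δ = 60.35°  ·
  (4,5): δ = 151.92°  ·
  (4,6): δ = 129.61°  ·
  (5,6): δ = 157.69°  ·
antipodal pairs: 5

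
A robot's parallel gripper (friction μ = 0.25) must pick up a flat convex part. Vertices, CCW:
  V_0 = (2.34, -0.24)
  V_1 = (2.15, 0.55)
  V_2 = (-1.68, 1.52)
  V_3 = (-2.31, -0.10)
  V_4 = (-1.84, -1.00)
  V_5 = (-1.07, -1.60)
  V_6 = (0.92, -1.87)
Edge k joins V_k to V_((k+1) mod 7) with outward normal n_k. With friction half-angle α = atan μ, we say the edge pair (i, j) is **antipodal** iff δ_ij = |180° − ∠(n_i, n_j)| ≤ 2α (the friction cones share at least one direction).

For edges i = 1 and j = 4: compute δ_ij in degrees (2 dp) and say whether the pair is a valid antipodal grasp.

δ = 23.71°, valid

α = atan 0.25 = 14.04°;  2α = 28.07°
edge 1: e_1 = (-3.83, +0.97);  n_1 = (+0.2455, +0.9694)
edge 4: e_4 = (+0.77, -0.60);  n_4 = (-0.6146, -0.7888)
∠(n_1, n_4) = 156.29°
δ = |180° − 156.29°| = 23.71°
23.71° ≤ 2α = 28.07°  →  valid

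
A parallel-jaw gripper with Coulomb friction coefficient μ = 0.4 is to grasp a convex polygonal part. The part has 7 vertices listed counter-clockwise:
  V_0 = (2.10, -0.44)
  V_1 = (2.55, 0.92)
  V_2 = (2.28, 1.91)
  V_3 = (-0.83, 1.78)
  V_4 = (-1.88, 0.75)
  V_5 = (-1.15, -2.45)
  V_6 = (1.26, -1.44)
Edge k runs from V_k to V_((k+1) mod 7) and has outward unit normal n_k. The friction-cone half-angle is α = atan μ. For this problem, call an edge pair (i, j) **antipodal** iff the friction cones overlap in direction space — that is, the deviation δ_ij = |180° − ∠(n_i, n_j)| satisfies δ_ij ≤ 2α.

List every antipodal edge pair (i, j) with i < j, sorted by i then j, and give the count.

count = 6; pairs: (0,3), (0,4), (1,4), (2,5), (3,5), (3,6)

α = atan 0.4 = 21.80°;  2α = 43.60°
n_0 = (+0.9494, -0.3141)
n_1 = (+0.9648, +0.2631)
n_2 = (-0.0418, +0.9991)
n_3 = (-0.7003, +0.7139)
n_4 = (-0.9750, -0.2224)
n_5 = (+0.3865, -0.9223)
n_6 = (+0.7657, -0.6432)
  (0,1): δ = 146.44°  ·
  (0,2): δ = 69.30°  ·
  (0,3): δ = 27.24°  ✓
  (0,4): δ = 31.16°  ✓
  (0,5): δ = 131.05°  ·
  (0,6): δ = 158.28°  ·
  (1,2): δ = 102.86°  ·
  (1,3): δ = 60.81°  ·
  (1,4): δ = 2.40°  ✓
  (1,5): δ = 97.48°  ·
  (1,6): δ = 124.71°  ·
  (2,3): δ = 137.94°  ·
  (2,4): δ = 79.54°  ·
  (2,5): δ = 20.34°  ✓
  (2,6): δ = 47.58°  ·
  (3,4): δ = 121.60°  ·
  (3,5): δ = 21.71°  ✓
  (3,6): δ = 5.52°  ✓
  (4,5): δ = 80.11°  ·
  (4,6): δ = 52.88°  ·
  (5,6): δ = 152.77°  ·
antipodal pairs: 6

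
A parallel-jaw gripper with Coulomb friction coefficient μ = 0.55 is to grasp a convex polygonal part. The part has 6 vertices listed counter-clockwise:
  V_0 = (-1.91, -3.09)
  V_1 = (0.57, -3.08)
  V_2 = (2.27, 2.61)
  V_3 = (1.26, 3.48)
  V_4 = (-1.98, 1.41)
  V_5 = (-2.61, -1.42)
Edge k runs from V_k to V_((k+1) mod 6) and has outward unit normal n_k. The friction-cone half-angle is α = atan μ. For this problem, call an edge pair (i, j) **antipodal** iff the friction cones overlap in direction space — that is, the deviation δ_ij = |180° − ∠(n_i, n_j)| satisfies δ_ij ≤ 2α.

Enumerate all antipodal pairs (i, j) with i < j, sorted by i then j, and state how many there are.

count = 6; pairs: (0,2), (0,3), (1,3), (1,4), (1,5), (2,5)

α = atan 0.55 = 28.81°;  2α = 57.62°
n_0 = (+0.0040, -1.0000)
n_1 = (+0.9582, -0.2863)
n_2 = (+0.6526, +0.7577)
n_3 = (-0.5384, +0.8427)
n_4 = (-0.9761, +0.2173)
n_5 = (-0.9223, -0.3866)
  (0,1): δ = 106.87°  ·
  (0,2): δ = 40.97°  ✓
  (0,3): δ = 32.34°  ✓
  (0,4): δ = 77.22°  ·
  (0,5): δ = 112.51°  ·
  (1,2): δ = 114.11°  ·
  (1,3): δ = 40.79°  ✓
  (1,4): δ = 4.08°  ✓
  (1,5): δ = 39.38°  ✓
  (2,3): δ = 106.68°  ·
  (2,4): δ = 61.81°  ·
  (2,5): δ = 26.52°  ✓
  (3,4): δ = 135.12°  ·
  (3,5): δ = 99.83°  ·
  (4,5): δ = 144.71°  ·
antipodal pairs: 6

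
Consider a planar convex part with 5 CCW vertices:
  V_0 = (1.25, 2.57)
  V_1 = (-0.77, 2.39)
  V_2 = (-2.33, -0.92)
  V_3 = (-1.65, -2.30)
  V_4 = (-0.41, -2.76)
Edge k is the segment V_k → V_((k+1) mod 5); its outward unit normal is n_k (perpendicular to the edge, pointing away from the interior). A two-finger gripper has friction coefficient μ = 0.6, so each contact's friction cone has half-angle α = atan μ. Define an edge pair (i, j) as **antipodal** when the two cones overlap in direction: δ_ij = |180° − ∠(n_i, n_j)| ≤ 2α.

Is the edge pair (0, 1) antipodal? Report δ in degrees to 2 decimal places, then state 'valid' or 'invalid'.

δ = 120.33°, invalid

α = atan 0.6 = 30.96°;  2α = 61.93°
edge 0: e_0 = (-2.02, -0.18);  n_0 = (-0.0888, +0.9961)
edge 1: e_1 = (-1.56, -3.31);  n_1 = (-0.9046, +0.4263)
∠(n_0, n_1) = 59.67°
δ = |180° − 59.67°| = 120.33°
120.33° > 2α = 61.93°  →  invalid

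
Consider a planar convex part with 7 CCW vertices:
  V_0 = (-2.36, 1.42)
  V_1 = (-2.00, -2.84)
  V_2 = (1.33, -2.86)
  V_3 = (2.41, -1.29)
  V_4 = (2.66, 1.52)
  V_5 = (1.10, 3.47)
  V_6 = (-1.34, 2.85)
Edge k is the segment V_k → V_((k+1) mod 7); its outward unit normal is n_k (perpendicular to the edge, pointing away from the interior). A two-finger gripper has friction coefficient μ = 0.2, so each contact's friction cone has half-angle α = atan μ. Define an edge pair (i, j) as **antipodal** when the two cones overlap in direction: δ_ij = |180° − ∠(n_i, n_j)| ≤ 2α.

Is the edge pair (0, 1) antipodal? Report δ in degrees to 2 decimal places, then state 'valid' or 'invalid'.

δ = 95.17°, invalid

α = atan 0.2 = 11.31°;  2α = 22.62°
edge 0: e_0 = (+0.36, -4.26);  n_0 = (-0.9964, -0.0842)
edge 1: e_1 = (+3.33, -0.02);  n_1 = (-0.0060, -1.0000)
∠(n_0, n_1) = 84.83°
δ = |180° − 84.83°| = 95.17°
95.17° > 2α = 22.62°  →  invalid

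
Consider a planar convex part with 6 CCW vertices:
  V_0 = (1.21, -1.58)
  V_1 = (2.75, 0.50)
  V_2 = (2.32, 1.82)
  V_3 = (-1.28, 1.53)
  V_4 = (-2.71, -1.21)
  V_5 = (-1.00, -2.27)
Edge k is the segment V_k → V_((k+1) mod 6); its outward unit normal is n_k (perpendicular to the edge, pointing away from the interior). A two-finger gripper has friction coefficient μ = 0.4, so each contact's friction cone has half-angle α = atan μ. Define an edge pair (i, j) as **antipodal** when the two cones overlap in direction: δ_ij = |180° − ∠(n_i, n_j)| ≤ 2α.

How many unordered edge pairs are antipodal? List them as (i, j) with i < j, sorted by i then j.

count = 4; pairs: (0,3), (1,4), (2,4), (2,5)

α = atan 0.4 = 21.80°;  2α = 43.60°
n_0 = (+0.8037, -0.5950)
n_1 = (+0.9508, +0.3097)
n_2 = (-0.0803, +0.9968)
n_3 = (-0.8865, +0.4627)
n_4 = (-0.5269, -0.8499)
n_5 = (+0.2980, -0.9546)
  (0,1): δ = 125.44°  ·
  (0,2): δ = 48.88°  ·
  (0,3): δ = 8.96°  ✓
  (0,4): δ = 94.72°  ·
  (0,5): δ = 143.85°  ·
  (1,2): δ = 103.44°  ·
  (1,3): δ = 45.60°  ·
  (1,4): δ = 40.16°  ✓
  (1,5): δ = 89.30°  ·
  (2,3): δ = 122.17°  ·
  (2,4): δ = 36.40°  ✓
  (2,5): δ = 12.73°  ✓
  (3,4): δ = 94.23°  ·
  (3,5): δ = 45.10°  ·
  (4,5): δ = 130.87°  ·
antipodal pairs: 4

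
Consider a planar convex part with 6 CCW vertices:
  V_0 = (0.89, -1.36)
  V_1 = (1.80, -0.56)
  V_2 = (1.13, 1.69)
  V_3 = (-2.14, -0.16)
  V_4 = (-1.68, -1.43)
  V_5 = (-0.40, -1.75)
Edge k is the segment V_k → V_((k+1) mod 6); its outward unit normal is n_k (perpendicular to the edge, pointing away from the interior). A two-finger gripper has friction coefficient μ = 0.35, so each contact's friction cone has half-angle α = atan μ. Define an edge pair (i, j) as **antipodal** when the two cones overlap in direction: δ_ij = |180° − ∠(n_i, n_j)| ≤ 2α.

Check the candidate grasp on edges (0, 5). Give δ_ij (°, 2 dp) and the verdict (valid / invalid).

δ = 155.50°, invalid

α = atan 0.35 = 19.29°;  2α = 38.58°
edge 0: e_0 = (+0.91, +0.80);  n_0 = (+0.6603, -0.7510)
edge 5: e_5 = (+1.29, +0.39);  n_5 = (+0.2894, -0.9572)
∠(n_0, n_5) = 24.50°
δ = |180° − 24.50°| = 155.50°
155.50° > 2α = 38.58°  →  invalid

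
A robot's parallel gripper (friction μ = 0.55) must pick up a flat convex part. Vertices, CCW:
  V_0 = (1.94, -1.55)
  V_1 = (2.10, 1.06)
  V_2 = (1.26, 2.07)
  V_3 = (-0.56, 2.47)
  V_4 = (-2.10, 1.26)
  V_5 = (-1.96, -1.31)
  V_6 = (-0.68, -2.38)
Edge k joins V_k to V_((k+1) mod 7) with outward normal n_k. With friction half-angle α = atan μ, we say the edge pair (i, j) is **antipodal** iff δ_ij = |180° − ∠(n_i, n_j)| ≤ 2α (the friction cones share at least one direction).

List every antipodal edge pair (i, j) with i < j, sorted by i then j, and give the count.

count = 8; pairs: (0,3), (0,4), (0,5), (1,4), (1,5), (2,5), (2,6), (3,6)

α = atan 0.55 = 28.81°;  2α = 57.62°
n_0 = (+0.9981, -0.0612)
n_1 = (+0.7688, +0.6394)
n_2 = (+0.2147, +0.9767)
n_3 = (-0.6178, +0.7863)
n_4 = (-0.9985, -0.0544)
n_5 = (-0.6414, -0.7672)
n_6 = (+0.3020, -0.9533)
  (0,1): δ = 136.74°  ·
  (0,2): δ = 98.89°  ·
  (0,3): δ = 48.33°  ✓
  (0,4): δ = 6.63°  ✓
  (0,5): δ = 53.61°  ✓
  (0,6): δ = 111.09°  ·
  (1,2): δ = 142.15°  ·
  (1,3): δ = 91.59°  ·
  (1,4): δ = 36.63°  ✓
  (1,5): δ = 10.36°  ✓
  (1,6): δ = 67.83°  ·
  (2,3): δ = 129.45°  ·
  (2,4): δ = 74.49°  ·
  (2,5): δ = 27.50°  ✓
  (2,6): δ = 29.97°  ✓
  (3,4): δ = 125.04°  ·
  (3,5): δ = 78.05°  ·
  (3,6): δ = 20.58°  ✓
  (4,5): δ = 133.01°  ·
  (4,6): δ = 75.54°  ·
  (5,6): δ = 122.53°  ·
antipodal pairs: 8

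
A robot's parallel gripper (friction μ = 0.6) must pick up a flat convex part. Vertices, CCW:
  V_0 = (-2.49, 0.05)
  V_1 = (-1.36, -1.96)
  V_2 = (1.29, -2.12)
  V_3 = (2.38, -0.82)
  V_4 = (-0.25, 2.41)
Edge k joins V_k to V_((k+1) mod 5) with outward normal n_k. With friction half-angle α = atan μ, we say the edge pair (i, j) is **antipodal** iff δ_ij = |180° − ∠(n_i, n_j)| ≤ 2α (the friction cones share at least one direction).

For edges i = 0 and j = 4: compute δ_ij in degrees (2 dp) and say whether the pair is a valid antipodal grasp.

α = atan 0.6 = 30.96°;  2α = 61.93°
edge 0: e_0 = (+1.13, -2.01);  n_0 = (-0.8717, -0.4901)
edge 4: e_4 = (-2.24, -2.36);  n_4 = (-0.7253, +0.6884)
∠(n_0, n_4) = 72.85°
δ = |180° − 72.85°| = 107.15°
107.15° > 2α = 61.93°  →  invalid

δ = 107.15°, invalid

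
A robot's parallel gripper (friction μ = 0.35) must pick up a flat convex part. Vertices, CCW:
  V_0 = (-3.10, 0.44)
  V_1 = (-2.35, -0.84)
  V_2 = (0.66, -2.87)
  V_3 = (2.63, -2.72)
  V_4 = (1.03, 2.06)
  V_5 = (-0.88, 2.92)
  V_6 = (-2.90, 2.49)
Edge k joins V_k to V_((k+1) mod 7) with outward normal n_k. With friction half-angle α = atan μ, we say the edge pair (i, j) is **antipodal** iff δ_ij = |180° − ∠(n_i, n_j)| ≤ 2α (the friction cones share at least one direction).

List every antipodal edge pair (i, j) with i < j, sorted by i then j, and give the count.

count = 7; pairs: (0,3), (0,4), (1,3), (1,4), (2,4), (2,5), (3,6)

α = atan 0.35 = 19.29°;  2α = 38.58°
n_0 = (-0.8628, -0.5055)
n_1 = (-0.5591, -0.8291)
n_2 = (+0.0759, -0.9971)
n_3 = (+0.9483, +0.3174)
n_4 = (+0.4106, +0.9118)
n_5 = (-0.2082, +0.9781)
n_6 = (-0.9953, +0.0971)
  (0,1): δ = 154.36°  ·
  (0,2): δ = 116.01°  ·
  (0,3): δ = 11.86°  ✓
  (0,4): δ = 35.39°  ✓
  (0,5): δ = 71.65°  ·
  (0,6): δ = 144.06°  ·
  (1,2): δ = 141.65°  ·
  (1,3): δ = 37.50°  ✓
  (1,4): δ = 9.76°  ✓
  (1,5): δ = 46.01°  ·
  (1,6): δ = 118.42°  ·
  (2,3): δ = 75.85°  ·
  (2,4): δ = 28.59°  ✓
  (2,5): δ = 7.66°  ✓
  (2,6): δ = 80.07°  ·
  (3,4): δ = 132.75°  ·
  (3,5): δ = 96.49°  ·
  (3,6): δ = 24.08°  ✓
  (4,5): δ = 143.74°  ·
  (4,6): δ = 71.33°  ·
  (5,6): δ = 107.59°  ·
antipodal pairs: 7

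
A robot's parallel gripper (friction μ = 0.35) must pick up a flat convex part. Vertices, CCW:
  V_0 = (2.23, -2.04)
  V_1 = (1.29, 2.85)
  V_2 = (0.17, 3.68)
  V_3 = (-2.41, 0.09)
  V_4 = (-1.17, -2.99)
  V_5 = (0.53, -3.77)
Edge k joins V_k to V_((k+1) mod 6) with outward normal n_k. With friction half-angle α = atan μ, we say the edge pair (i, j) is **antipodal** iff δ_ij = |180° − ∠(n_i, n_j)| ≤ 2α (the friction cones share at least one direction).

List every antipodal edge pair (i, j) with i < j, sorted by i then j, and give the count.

count = 4; pairs: (0,3), (1,3), (1,4), (2,5)

α = atan 0.35 = 19.29°;  2α = 38.58°
n_0 = (+0.9820, +0.1888)
n_1 = (+0.5954, +0.8034)
n_2 = (-0.8120, +0.5836)
n_3 = (-0.9276, -0.3735)
n_4 = (-0.4170, -0.9089)
n_5 = (+0.7133, -0.7009)
  (0,1): δ = 137.42°  ·
  (0,2): δ = 46.58°  ·
  (0,3): δ = 11.05°  ✓
  (0,4): δ = 54.47°  ·
  (0,5): δ = 124.62°  ·
  (1,2): δ = 89.16°  ·
  (1,3): δ = 31.53°  ✓
  (1,4): δ = 11.89°  ✓
  (1,5): δ = 82.04°  ·
  (2,3): δ = 122.37°  ·
  (2,4): δ = 78.94°  ·
  (2,5): δ = 8.80°  ✓
  (3,4): δ = 136.58°  ·
  (3,5): δ = 66.43°  ·
  (4,5): δ = 109.85°  ·
antipodal pairs: 4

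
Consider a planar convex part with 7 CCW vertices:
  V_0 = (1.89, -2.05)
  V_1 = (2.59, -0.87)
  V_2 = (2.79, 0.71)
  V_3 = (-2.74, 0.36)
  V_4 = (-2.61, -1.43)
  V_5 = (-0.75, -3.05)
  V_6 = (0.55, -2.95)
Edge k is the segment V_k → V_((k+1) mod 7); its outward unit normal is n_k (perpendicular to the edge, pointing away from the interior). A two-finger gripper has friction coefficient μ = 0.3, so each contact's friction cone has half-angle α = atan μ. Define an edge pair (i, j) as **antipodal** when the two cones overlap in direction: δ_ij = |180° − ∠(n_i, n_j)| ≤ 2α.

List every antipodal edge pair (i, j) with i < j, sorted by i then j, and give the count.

count = 3; pairs: (1,3), (2,5), (2,6)

α = atan 0.3 = 16.70°;  2α = 33.40°
n_0 = (+0.8601, -0.5102)
n_1 = (+0.9921, -0.1256)
n_2 = (-0.0632, +0.9980)
n_3 = (-0.9974, -0.0724)
n_4 = (-0.6568, -0.7541)
n_5 = (+0.0767, -0.9971)
n_6 = (+0.5576, -0.8301)
  (0,1): δ = 156.54°  ·
  (0,2): δ = 55.70°  ·
  (0,3): δ = 34.83°  ·
  (0,4): δ = 79.62°  ·
  (0,5): δ = 125.08°  ·
  (0,6): δ = 154.56°  ·
  (1,2): δ = 79.16°  ·
  (1,3): δ = 11.37°  ✓
  (1,4): δ = 56.16°  ·
  (1,5): δ = 101.61°  ·
  (1,6): δ = 131.10°  ·
  (2,3): δ = 89.47°  ·
  (2,4): δ = 44.68°  ·
  (2,5): δ = 0.78°  ✓
  (2,6): δ = 30.27°  ✓
  (3,4): δ = 135.21°  ·
  (3,5): δ = 89.76°  ·
  (3,6): δ = 60.27°  ·
  (4,5): δ = 134.55°  ·
  (4,6): δ = 105.06°  ·
  (5,6): δ = 150.51°  ·
antipodal pairs: 3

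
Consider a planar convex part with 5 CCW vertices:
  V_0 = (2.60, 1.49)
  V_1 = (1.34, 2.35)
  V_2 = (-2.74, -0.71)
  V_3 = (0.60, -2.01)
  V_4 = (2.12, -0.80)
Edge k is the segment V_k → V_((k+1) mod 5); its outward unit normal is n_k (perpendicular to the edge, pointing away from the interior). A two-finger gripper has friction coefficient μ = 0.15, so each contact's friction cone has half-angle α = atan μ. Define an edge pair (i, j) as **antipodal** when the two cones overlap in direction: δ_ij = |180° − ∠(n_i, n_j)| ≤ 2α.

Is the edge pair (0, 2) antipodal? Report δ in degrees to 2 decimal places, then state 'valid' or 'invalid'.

α = atan 0.15 = 8.53°;  2α = 17.06°
edge 0: e_0 = (-1.26, +0.86);  n_0 = (+0.5637, +0.8259)
edge 2: e_2 = (+3.34, -1.30);  n_2 = (-0.3627, -0.9319)
∠(n_0, n_2) = 166.95°
δ = |180° − 166.95°| = 13.05°
13.05° ≤ 2α = 17.06°  →  valid

δ = 13.05°, valid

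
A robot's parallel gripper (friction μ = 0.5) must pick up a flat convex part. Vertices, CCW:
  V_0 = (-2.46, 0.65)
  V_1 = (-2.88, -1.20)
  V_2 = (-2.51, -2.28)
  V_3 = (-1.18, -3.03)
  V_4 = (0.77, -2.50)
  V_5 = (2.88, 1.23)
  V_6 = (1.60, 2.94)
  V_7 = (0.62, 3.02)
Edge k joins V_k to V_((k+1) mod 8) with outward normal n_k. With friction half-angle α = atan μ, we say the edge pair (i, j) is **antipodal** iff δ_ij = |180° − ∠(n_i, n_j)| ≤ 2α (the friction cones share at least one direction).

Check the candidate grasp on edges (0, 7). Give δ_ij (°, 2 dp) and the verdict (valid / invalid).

δ = 140.37°, invalid

α = atan 0.5 = 26.57°;  2α = 53.13°
edge 0: e_0 = (-0.42, -1.85);  n_0 = (-0.9752, +0.2214)
edge 7: e_7 = (-3.08, -2.37);  n_7 = (-0.6098, +0.7925)
∠(n_0, n_7) = 39.63°
δ = |180° − 39.63°| = 140.37°
140.37° > 2α = 53.13°  →  invalid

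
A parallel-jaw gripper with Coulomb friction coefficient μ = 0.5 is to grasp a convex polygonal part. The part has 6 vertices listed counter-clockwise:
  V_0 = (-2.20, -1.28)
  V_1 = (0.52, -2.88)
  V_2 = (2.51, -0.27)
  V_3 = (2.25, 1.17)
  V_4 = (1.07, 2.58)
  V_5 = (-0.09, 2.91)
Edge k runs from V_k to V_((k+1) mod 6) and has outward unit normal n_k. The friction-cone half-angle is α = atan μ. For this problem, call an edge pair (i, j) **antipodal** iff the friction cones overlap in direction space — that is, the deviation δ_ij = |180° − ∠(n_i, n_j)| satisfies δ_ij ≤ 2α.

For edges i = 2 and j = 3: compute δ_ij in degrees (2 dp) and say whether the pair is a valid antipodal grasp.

δ = 150.31°, invalid

α = atan 0.5 = 26.57°;  2α = 53.13°
edge 2: e_2 = (-0.26, +1.44);  n_2 = (+0.9841, +0.1777)
edge 3: e_3 = (-1.18, +1.41);  n_3 = (+0.7669, +0.6418)
∠(n_2, n_3) = 29.69°
δ = |180° − 29.69°| = 150.31°
150.31° > 2α = 53.13°  →  invalid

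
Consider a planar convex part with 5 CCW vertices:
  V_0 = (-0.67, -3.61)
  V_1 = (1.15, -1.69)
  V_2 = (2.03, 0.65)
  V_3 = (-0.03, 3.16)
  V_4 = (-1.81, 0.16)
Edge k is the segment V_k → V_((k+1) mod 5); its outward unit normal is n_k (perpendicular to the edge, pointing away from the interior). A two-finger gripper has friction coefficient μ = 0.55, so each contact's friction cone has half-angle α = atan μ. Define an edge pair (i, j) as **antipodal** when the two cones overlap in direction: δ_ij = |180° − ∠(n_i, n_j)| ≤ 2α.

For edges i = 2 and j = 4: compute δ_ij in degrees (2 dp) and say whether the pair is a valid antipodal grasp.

δ = 22.55°, valid

α = atan 0.55 = 28.81°;  2α = 57.62°
edge 2: e_2 = (-2.06, +2.51);  n_2 = (+0.7730, +0.6344)
edge 4: e_4 = (+1.14, -3.77);  n_4 = (-0.9572, -0.2894)
∠(n_2, n_4) = 157.45°
δ = |180° − 157.45°| = 22.55°
22.55° ≤ 2α = 57.62°  →  valid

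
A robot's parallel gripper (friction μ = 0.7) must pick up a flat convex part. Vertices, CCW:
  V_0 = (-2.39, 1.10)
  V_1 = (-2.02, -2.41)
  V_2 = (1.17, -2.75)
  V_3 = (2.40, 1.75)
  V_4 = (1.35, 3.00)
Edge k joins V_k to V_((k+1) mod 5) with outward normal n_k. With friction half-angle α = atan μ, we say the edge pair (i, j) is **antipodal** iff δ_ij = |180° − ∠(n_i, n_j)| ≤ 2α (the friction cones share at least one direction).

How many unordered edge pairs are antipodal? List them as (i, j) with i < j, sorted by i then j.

count = 5; pairs: (0,2), (0,3), (1,3), (1,4), (2,4)

α = atan 0.7 = 34.99°;  2α = 69.98°
n_0 = (-0.9945, -0.1048)
n_1 = (-0.1060, -0.9944)
n_2 = (+0.9646, -0.2637)
n_3 = (+0.7657, +0.6432)
n_4 = (-0.4529, +0.8915)
  (0,1): δ = 102.10°  ·
  (0,2): δ = 21.30°  ✓
  (0,3): δ = 34.01°  ✓
  (0,4): δ = 110.91°  ·
  (1,2): δ = 99.20°  ·
  (1,3): δ = 43.89°  ✓
  (1,4): δ = 33.02°  ✓
  (2,3): δ = 124.68°  ·
  (2,4): δ = 47.78°  ✓
  (3,4): δ = 103.10°  ·
antipodal pairs: 5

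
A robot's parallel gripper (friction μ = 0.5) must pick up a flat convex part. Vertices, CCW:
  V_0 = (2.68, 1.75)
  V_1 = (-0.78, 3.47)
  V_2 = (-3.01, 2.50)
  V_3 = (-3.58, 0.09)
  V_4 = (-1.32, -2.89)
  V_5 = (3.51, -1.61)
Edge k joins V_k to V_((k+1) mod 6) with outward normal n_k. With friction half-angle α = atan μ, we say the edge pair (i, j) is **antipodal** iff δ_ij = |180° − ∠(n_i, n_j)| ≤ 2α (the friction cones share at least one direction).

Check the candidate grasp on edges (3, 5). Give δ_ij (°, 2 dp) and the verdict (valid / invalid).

δ = 23.30°, valid

α = atan 0.5 = 26.57°;  2α = 53.13°
edge 3: e_3 = (+2.26, -2.98);  n_3 = (-0.7968, -0.6043)
edge 5: e_5 = (-0.83, +3.36);  n_5 = (+0.9708, +0.2398)
∠(n_3, n_5) = 156.70°
δ = |180° − 156.70°| = 23.30°
23.30° ≤ 2α = 53.13°  →  valid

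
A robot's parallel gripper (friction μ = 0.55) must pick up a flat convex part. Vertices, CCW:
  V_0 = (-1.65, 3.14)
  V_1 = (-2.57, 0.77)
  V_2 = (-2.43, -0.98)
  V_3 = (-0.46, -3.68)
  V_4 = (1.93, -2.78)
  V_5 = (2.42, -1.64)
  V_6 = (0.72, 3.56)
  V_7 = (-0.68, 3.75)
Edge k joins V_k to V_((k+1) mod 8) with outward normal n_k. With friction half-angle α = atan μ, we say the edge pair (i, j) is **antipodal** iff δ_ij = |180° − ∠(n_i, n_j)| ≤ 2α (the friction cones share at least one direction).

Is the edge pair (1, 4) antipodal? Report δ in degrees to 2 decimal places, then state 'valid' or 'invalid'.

δ = 27.83°, valid

α = atan 0.55 = 28.81°;  2α = 57.62°
edge 1: e_1 = (+0.14, -1.75);  n_1 = (-0.9968, -0.0797)
edge 4: e_4 = (+0.49, +1.14);  n_4 = (+0.9187, -0.3949)
∠(n_1, n_4) = 152.17°
δ = |180° − 152.17°| = 27.83°
27.83° ≤ 2α = 57.62°  →  valid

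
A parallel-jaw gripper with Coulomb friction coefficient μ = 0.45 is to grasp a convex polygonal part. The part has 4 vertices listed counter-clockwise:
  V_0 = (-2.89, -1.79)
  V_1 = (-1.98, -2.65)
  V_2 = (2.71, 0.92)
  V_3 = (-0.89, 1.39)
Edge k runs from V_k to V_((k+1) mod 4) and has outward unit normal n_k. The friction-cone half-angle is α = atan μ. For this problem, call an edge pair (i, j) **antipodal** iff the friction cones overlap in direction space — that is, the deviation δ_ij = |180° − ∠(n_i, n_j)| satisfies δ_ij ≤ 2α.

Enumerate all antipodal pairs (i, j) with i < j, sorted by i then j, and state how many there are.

count = 3; pairs: (0,2), (1,2), (1,3)

α = atan 0.45 = 24.23°;  2α = 48.46°
n_0 = (-0.6869, -0.7268)
n_1 = (+0.6057, -0.7957)
n_2 = (+0.1295, +0.9916)
n_3 = (-0.8465, +0.5324)
  (0,1): δ = 99.34°  ·
  (0,2): δ = 35.94°  ✓
  (0,3): δ = 101.21°  ·
  (1,2): δ = 44.72°  ✓
  (1,3): δ = 20.55°  ✓
  (2,3): δ = 114.73°  ·
antipodal pairs: 3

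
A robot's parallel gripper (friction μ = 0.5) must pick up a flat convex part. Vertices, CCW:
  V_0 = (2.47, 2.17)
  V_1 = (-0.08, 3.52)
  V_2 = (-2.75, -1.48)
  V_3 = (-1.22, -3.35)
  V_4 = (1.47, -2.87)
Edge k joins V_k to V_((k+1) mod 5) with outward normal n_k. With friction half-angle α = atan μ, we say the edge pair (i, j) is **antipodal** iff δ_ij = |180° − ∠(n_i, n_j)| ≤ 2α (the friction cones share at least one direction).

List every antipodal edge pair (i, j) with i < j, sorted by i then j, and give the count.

count = 5; pairs: (0,2), (0,3), (1,3), (1,4), (2,4)

α = atan 0.5 = 26.57°;  2α = 53.13°
n_0 = (+0.4679, +0.8838)
n_1 = (-0.8821, +0.4710)
n_2 = (-0.7740, -0.6332)
n_3 = (+0.1757, -0.9845)
n_4 = (+0.9809, -0.1946)
  (0,1): δ = 90.20°  ·
  (0,2): δ = 22.81°  ✓
  (0,3): δ = 38.01°  ✓
  (0,4): δ = 106.67°  ·
  (1,2): δ = 112.61°  ·
  (1,3): δ = 51.78°  ✓
  (1,4): δ = 16.88°  ✓
  (2,3): δ = 119.17°  ·
  (2,4): δ = 50.51°  ✓
  (3,4): δ = 111.34°  ·
antipodal pairs: 5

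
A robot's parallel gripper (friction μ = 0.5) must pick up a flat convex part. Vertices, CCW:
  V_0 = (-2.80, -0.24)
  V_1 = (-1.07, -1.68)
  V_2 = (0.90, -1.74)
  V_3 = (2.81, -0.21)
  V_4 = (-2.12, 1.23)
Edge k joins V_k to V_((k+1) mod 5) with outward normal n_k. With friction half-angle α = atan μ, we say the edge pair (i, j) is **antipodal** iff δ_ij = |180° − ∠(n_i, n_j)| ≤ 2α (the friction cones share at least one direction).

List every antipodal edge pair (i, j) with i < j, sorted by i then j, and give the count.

count = 3; pairs: (0,3), (1,3), (2,4)

α = atan 0.5 = 26.57°;  2α = 53.13°
n_0 = (-0.6397, -0.7686)
n_1 = (-0.0304, -0.9995)
n_2 = (+0.6252, -0.7805)
n_3 = (+0.2804, +0.9599)
n_4 = (-0.9076, +0.4198)
  (0,1): δ = 141.97°  ·
  (0,2): δ = 101.53°  ·
  (0,3): δ = 23.49°  ✓
  (0,4): δ = 104.95°  ·
  (1,2): δ = 139.56°  ·
  (1,3): δ = 14.54°  ✓
  (1,4): δ = 66.92°  ·
  (2,3): δ = 54.98°  ·
  (2,4): δ = 26.48°  ✓
  (3,4): δ = 98.54°  ·
antipodal pairs: 3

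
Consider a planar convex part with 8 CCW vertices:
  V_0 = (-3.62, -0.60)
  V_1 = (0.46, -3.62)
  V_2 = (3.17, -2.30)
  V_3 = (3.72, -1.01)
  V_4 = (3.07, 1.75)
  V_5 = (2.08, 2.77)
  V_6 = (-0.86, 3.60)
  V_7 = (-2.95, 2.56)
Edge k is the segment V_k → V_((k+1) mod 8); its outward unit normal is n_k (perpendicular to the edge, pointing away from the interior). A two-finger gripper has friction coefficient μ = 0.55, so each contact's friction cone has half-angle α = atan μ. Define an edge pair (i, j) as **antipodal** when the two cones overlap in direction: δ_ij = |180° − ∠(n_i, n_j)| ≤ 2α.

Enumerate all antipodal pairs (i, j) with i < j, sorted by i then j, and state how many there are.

count = 10; pairs: (0,3), (0,4), (0,5), (1,5), (1,6), (1,7), (2,6), (2,7), (3,7), (4,7)

α = atan 0.55 = 28.81°;  2α = 57.62°
n_0 = (-0.5949, -0.8038)
n_1 = (+0.4379, -0.8990)
n_2 = (+0.9199, -0.3922)
n_3 = (+0.9734, +0.2292)
n_4 = (+0.7176, +0.6965)
n_5 = (+0.2717, +0.9624)
n_6 = (-0.4455, +0.8953)
n_7 = (-0.9783, +0.2074)
  (0,1): δ = 117.52°  ·
  (0,2): δ = 76.58°  ·
  (0,3): δ = 40.24°  ✓
  (0,4): δ = 9.35°  ✓
  (0,5): δ = 20.74°  ✓
  (0,6): δ = 62.96°  ·
  (0,7): δ = 114.54°  ·
  (1,2): δ = 139.06°  ·
  (1,3): δ = 102.72°  ·
  (1,4): δ = 71.83°  ·
  (1,5): δ = 41.74°  ✓
  (1,6): δ = 0.49°  ✓
  (1,7): δ = 52.06°  ✓
  (2,3): δ = 143.66°  ·
  (2,4): δ = 112.76°  ·
  (2,5): δ = 82.67°  ·
  (2,6): δ = 40.45°  ✓
  (2,7): δ = 11.12°  ✓
  (3,4): δ = 149.11°  ·
  (3,5): δ = 119.02°  ·
  (3,6): δ = 76.80°  ·
  (3,7): δ = 25.22°  ✓
  (4,5): δ = 149.91°  ·
  (4,6): δ = 107.69°  ·
  (4,7): δ = 56.12°  ✓
  (5,6): δ = 137.78°  ·
  (5,7): δ = 86.21°  ·
  (6,7): δ = 128.43°  ·
antipodal pairs: 10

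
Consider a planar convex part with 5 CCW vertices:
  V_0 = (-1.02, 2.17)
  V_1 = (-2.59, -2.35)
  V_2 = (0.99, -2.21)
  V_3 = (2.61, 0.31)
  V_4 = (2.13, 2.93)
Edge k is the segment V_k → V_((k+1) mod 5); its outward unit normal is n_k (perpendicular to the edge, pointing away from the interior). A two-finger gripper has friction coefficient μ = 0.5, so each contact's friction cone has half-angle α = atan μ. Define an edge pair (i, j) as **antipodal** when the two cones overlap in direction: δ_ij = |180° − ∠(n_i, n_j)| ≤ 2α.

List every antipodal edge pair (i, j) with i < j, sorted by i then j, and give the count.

count = 4; pairs: (0,2), (0,3), (1,4), (2,4)

α = atan 0.5 = 26.57°;  2α = 53.13°
n_0 = (-0.9446, +0.3281)
n_1 = (+0.0391, -0.9992)
n_2 = (+0.8412, -0.5408)
n_3 = (+0.9836, +0.1802)
n_4 = (-0.2345, +0.9721)
  (0,1): δ = 68.61°  ·
  (0,2): δ = 13.58°  ✓
  (0,3): δ = 29.54°  ✓
  (0,4): δ = 122.72°  ·
  (1,2): δ = 124.97°  ·
  (1,3): δ = 81.86°  ·
  (1,4): δ = 11.33°  ✓
  (2,3): δ = 136.88°  ·
  (2,4): δ = 43.70°  ✓
  (3,4): δ = 86.82°  ·
antipodal pairs: 4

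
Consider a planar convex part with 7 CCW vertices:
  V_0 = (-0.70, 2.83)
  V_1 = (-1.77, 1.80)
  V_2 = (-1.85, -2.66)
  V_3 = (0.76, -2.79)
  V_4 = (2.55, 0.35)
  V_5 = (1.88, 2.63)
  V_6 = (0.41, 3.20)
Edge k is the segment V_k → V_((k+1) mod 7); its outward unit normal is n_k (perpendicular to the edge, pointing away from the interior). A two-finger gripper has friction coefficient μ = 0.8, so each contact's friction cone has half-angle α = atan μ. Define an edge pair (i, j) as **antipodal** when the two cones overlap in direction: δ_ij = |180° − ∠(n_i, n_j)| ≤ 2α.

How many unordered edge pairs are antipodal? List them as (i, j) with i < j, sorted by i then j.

α = atan 0.8 = 38.66°;  2α = 77.32°
n_0 = (-0.6935, +0.7204)
n_1 = (-0.9998, +0.0179)
n_2 = (-0.0497, -0.9988)
n_3 = (+0.8688, -0.4952)
n_4 = (+0.9594, +0.2819)
n_5 = (+0.3615, +0.9324)
n_6 = (-0.3162, +0.9487)
  (0,1): δ = 134.94°  ·
  (0,2): δ = 46.76°  ✓
  (0,3): δ = 16.41°  ✓
  (0,4): δ = 62.47°  ✓
  (0,5): δ = 114.90°  ·
  (0,6): δ = 154.53°  ·
  (1,2): δ = 91.82°  ·
  (1,3): δ = 28.66°  ✓
  (1,4): δ = 17.40°  ✓
  (1,5): δ = 69.83°  ✓
  (1,6): δ = 109.46°  ·
  (2,3): δ = 116.83°  ·
  (2,4): δ = 70.77°  ✓
  (2,5): δ = 18.34°  ✓
  (2,6): δ = 21.29°  ✓
  (3,4): δ = 133.94°  ·
  (3,5): δ = 81.51°  ·
  (3,6): δ = 41.88°  ✓
  (4,5): δ = 127.57°  ·
  (4,6): δ = 87.94°  ·
  (5,6): δ = 140.37°  ·
antipodal pairs: 10

count = 10; pairs: (0,2), (0,3), (0,4), (1,3), (1,4), (1,5), (2,4), (2,5), (2,6), (3,6)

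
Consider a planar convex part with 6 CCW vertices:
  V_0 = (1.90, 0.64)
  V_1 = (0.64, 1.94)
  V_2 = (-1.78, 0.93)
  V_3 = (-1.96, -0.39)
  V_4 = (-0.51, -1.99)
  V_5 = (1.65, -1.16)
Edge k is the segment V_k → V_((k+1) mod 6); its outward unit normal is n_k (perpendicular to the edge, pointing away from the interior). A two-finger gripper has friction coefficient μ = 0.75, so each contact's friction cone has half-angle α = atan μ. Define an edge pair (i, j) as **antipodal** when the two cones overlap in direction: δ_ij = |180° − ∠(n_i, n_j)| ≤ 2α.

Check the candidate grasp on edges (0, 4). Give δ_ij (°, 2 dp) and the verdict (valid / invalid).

δ = 66.91°, valid

α = atan 0.75 = 36.87°;  2α = 73.74°
edge 0: e_0 = (-1.26, +1.30);  n_0 = (+0.7181, +0.6960)
edge 4: e_4 = (+2.16, +0.83);  n_4 = (+0.3587, -0.9335)
∠(n_0, n_4) = 113.09°
δ = |180° − 113.09°| = 66.91°
66.91° ≤ 2α = 73.74°  →  valid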